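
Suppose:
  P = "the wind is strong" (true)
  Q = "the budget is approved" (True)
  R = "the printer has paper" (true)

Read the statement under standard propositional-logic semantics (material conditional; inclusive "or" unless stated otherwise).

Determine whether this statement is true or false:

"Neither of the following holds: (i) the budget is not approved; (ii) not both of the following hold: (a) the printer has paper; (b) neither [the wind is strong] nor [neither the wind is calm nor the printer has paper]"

Parsed as ¬Q ↓ (R ↑ (P ↓ (¬P ↓ R)))

¬Q = ¬T = F
¬P = ¬T = F
¬P ↓ R = F ↓ T = F
P ↓ (¬P ↓ R) = T ↓ F = F
R ↑ (P ↓ (¬P ↓ R)) = T ↑ F = T
¬Q ↓ (R ↑ (P ↓ (¬P ↓ R))) = F ↓ T = F

False.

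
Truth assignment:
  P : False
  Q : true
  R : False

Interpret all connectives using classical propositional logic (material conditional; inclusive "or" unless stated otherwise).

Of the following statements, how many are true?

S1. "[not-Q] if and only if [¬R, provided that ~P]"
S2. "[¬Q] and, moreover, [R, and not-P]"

0

S1: This is ~Q <-> (~P -> ~R).

~Q = ~T = F
~P = ~F = T
~R = ~F = T
~P -> ~R = T -> T = T
~Q <-> (~P -> ~R) = F <-> T = F
Thus S1 is false.

S2: This is ~Q & (R & ~P).

~Q = ~T = F
~P = ~F = T
R & ~P = F & T = F
~Q & (R & ~P) = F & F = F
So S2 is false.

0 of the 2 statements are true (none).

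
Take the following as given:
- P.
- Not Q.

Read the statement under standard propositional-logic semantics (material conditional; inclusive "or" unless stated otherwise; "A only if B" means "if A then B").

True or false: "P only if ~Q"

true

This is P -> not Q.

not Q = not False = True
P -> not Q = True -> True = True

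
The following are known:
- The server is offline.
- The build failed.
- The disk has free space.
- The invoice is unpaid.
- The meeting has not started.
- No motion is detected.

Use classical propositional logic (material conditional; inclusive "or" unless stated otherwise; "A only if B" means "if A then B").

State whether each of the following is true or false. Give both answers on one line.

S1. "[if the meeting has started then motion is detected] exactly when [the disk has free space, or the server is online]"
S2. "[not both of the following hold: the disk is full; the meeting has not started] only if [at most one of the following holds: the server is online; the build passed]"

S1 true / S2 true

Let S = "the meeting has started" (F), K = "motion is detected" (F), W = "the disk is full" (F), P = "the server is online" (F), U = "the build passed" (F).

S1: Formalization: (S -> K) <-> (~W | P)

S -> K = F -> F = T
~W = ~F = T
~W | P = T | F = T
(S -> K) <-> (~W | P) = T <-> T = T
So S1 is true.

S2: This is (W nand ~S) -> (P nand U).

~S = ~F = T
W nand ~S = F nand T = T
P nand U = F nand F = T
(W nand ~S) -> (P nand U) = T -> T = T
Hence S2 is true.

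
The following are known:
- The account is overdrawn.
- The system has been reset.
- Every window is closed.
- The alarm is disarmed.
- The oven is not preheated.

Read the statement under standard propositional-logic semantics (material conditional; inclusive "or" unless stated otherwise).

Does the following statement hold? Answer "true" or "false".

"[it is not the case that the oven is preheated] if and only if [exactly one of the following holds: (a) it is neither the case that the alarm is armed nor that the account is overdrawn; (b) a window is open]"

False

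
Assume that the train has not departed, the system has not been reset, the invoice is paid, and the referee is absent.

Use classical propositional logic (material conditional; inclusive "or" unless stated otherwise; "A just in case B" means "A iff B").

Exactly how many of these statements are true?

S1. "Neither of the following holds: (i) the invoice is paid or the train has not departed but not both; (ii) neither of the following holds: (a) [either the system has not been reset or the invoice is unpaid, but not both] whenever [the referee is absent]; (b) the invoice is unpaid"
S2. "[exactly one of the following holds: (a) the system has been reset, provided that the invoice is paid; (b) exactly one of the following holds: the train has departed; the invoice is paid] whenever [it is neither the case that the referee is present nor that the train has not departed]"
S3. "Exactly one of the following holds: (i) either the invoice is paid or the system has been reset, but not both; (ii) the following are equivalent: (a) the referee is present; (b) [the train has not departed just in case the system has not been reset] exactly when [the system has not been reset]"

3

Let R = "the invoice is paid" (True), P = "the train has departed" (False), S = "the referee is present" (False), Q = "the system has been reset" (False).

S1: Parsed as (R xor not P) nor ((not S -> (not Q xor not R)) nor not R)

not P = not False = True
R xor not P = True xor True = False
not S = not False = True
not Q = not False = True
not R = not True = False
not Q xor not R = True xor False = True
not S -> (not Q xor not R) = True -> True = True
not R = not True = False
(not S -> (not Q xor not R)) nor not R = True nor False = False
(R xor not P) nor ((not S -> (not Q xor not R)) nor not R) = False nor False = True
Thus S1 is true.

S2: Formalization: (S nor not P) -> ((R -> Q) xor (P xor R))

not P = not False = True
S nor not P = False nor True = False
R -> Q = True -> False = False
P xor R = False xor True = True
(R -> Q) xor (P xor R) = False xor True = True
(S nor not P) -> ((R -> Q) xor (P xor R)) = False -> True = True
Hence S2 is true.

S3: Parsed as (R xor Q) xor (S iff ((not P iff not Q) iff not Q))

R xor Q = True xor False = True
not P = not False = True
not Q = not False = True
not P iff not Q = True iff True = True
not Q = not False = True
(not P iff not Q) iff not Q = True iff True = True
S iff ((not P iff not Q) iff not Q) = False iff True = False
(R xor Q) xor (S iff ((not P iff not Q) iff not Q)) = True xor False = True
Hence S3 is true.

Count: 3.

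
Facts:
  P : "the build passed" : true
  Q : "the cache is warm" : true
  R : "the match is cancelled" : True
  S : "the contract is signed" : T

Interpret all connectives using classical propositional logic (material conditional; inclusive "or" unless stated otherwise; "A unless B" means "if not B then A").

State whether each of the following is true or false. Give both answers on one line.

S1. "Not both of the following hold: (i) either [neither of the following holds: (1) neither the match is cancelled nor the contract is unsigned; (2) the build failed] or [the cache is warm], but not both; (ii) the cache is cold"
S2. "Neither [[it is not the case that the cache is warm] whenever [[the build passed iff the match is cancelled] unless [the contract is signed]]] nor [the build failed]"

S1 True / S2 True

S1: Parsed as (((R nor not S) nor not P) xor Q) nand not Q

not S = not True = False
R nor not S = True nor False = False
not P = not True = False
(R nor not S) nor not P = False nor False = True
((R nor not S) nor not P) xor Q = True xor True = False
not Q = not True = False
(((R nor not S) nor not P) xor Q) nand not Q = False nand False = True
Hence S1 is true.

S2: This is (((P iff R) or S) -> not Q) nor not P.

P iff R = True iff True = True
(P iff R) or S = True or True = True
not Q = not True = False
((P iff R) or S) -> not Q = True -> False = False
not P = not True = False
(((P iff R) or S) -> not Q) nor not P = False nor False = True
So S2 is true.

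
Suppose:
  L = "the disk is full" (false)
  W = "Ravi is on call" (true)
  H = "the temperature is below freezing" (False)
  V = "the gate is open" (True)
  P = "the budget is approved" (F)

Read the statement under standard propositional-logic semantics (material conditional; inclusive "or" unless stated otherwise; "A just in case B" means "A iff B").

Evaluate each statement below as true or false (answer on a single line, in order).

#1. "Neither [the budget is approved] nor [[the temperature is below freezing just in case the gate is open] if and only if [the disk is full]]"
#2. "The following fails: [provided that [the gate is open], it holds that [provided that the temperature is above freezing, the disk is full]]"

#1 false; #2 true

#1: Formalization: P nor ((H iff V) iff L)

H iff V = False iff True = False
(H iff V) iff L = False iff False = True
P nor ((H iff V) iff L) = False nor True = False
Thus #1 is false.

#2: This is not (V -> (not H -> L)).

not H = not False = True
not H -> L = True -> False = False
V -> (not H -> L) = True -> False = False
not (V -> (not H -> L)) = not False = True
Hence #2 is true.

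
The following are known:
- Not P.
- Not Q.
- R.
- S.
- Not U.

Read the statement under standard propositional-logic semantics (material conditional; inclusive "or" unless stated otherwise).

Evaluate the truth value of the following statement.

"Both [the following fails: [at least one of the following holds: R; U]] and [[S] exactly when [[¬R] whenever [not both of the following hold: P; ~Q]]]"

False

Formalization: ¬(R ∨ U) ∧ (S ↔ ((P ↑ ¬Q) → ¬R))

R ∨ U = T ∨ F = T
¬(R ∨ U) = ¬T = F
¬Q = ¬F = T
P ↑ ¬Q = F ↑ T = T
¬R = ¬T = F
(P ↑ ¬Q) → ¬R = T → F = F
S ↔ ((P ↑ ¬Q) → ¬R) = T ↔ F = F
¬(R ∨ U) ∧ (S ↔ ((P ↑ ¬Q) → ¬R)) = F ∧ F = F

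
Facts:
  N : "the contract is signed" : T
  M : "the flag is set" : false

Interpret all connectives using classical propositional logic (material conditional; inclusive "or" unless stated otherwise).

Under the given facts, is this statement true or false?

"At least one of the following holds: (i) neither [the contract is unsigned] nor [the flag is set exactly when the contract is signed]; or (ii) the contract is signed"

True

Values: N=True, M=False.
Parsed as (not N nor (M iff N)) or N

not N = not True = False
M iff N = False iff True = False
not N nor (M iff N) = False nor False = True
(not N nor (M iff N)) or N = True or True = True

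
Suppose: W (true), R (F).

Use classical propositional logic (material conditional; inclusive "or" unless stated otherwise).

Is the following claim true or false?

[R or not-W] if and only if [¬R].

Parsed as (R ∨ ¬W) ↔ ¬R

¬W = ¬T = F
R ∨ ¬W = F ∨ F = F
¬R = ¬F = T
(R ∨ ¬W) ↔ ¬R = F ↔ T = F

False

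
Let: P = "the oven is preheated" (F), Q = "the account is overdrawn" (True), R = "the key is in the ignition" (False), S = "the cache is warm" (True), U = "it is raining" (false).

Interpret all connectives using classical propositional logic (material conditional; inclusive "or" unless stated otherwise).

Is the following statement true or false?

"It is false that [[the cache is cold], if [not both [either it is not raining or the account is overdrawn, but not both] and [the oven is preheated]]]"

Parsed as not (((not U xor Q) nand P) -> not S)

not U = not False = True
not U xor Q = True xor True = False
(not U xor Q) nand P = False nand False = True
not S = not True = False
((not U xor Q) nand P) -> not S = True -> False = False
not (((not U xor Q) nand P) -> not S) = not False = True

True.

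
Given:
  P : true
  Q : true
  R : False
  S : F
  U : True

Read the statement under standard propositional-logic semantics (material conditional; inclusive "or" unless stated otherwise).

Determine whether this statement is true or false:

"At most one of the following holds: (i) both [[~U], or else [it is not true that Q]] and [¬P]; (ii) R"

The statement is true.

Values: U=True, Q=True, P=True, R=False.
In symbols: ((not U or not Q) and not P) nand R

not U = not True = False
not Q = not True = False
not U or not Q = False or False = False
not P = not True = False
(not U or not Q) and not P = False and False = False
((not U or not Q) and not P) nand R = False nand False = True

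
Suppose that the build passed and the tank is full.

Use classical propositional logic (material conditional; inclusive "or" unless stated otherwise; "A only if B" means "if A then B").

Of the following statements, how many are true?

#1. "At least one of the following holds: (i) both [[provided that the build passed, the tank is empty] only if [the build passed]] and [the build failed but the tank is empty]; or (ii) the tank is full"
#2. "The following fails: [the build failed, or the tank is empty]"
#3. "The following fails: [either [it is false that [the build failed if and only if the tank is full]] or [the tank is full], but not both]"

Let P = "the build passed" (T), Q = "the tank is full" (T).

#1: Formalization: (((P -> ~Q) -> P) & (~P & ~Q)) | Q

~Q = ~T = F
P -> ~Q = T -> F = F
(P -> ~Q) -> P = F -> T = T
~P = ~T = F
~Q = ~T = F
~P & ~Q = F & F = F
((P -> ~Q) -> P) & (~P & ~Q) = T & F = F
(((P -> ~Q) -> P) & (~P & ~Q)) | Q = F | T = T
Hence #1 is true.

#2: Parsed as ~(~P | ~Q)

~P = ~T = F
~Q = ~T = F
~P | ~Q = F | F = F
~(~P | ~Q) = ~F = T
So #2 is true.

#3: In symbols: ~(~(~P <-> Q) xor Q)

~P = ~T = F
~P <-> Q = F <-> T = F
~(~P <-> Q) = ~F = T
~(~P <-> Q) xor Q = T xor T = F
~(~(~P <-> Q) xor Q) = ~F = T
So #3 is true.

True statements: 3 (#1, #2, #3).

3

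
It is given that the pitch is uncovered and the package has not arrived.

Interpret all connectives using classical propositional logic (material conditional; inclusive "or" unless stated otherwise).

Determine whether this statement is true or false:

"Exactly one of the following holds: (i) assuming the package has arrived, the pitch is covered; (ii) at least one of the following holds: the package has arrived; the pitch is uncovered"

Let Q = "the package has arrived" (F), P = "the pitch is covered" (F).
In symbols: (Q → P) ⊕ (Q ∨ ¬P)

Q → P = F → F = T
¬P = ¬F = T
Q ∨ ¬P = F ∨ T = T
(Q → P) ⊕ (Q ∨ ¬P) = T ⊕ T = F

False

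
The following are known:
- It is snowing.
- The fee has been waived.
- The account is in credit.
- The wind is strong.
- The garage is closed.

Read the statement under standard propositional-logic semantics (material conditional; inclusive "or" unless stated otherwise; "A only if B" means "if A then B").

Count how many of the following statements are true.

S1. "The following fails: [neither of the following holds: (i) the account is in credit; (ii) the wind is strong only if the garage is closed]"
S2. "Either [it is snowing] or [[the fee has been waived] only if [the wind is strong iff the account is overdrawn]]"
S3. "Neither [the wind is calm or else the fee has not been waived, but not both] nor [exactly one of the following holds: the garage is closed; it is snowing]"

Let R = "the account is overdrawn" (F), S = "the wind is strong" (T), U = "the garage is closed" (T), P = "it is snowing" (T), Q = "the fee has been waived" (T).

S1: This is ¬(¬R ↓ (S → U)).

¬R = ¬F = T
S → U = T → T = T
¬R ↓ (S → U) = T ↓ T = F
¬(¬R ↓ (S → U)) = ¬F = T
Hence S1 is true.

S2: In symbols: P ∨ (Q → (S ↔ R))

S ↔ R = T ↔ F = F
Q → (S ↔ R) = T → F = F
P ∨ (Q → (S ↔ R)) = T ∨ F = T
Hence S2 is true.

S3: Formalization: (¬S ⊕ ¬Q) ↓ (U ⊕ P)

¬S = ¬T = F
¬Q = ¬T = F
¬S ⊕ ¬Q = F ⊕ F = F
U ⊕ P = T ⊕ T = F
(¬S ⊕ ¬Q) ↓ (U ⊕ P) = F ↓ F = T
Thus S3 is true.

3 of the 3 statements are true (S1, S2, S3).

3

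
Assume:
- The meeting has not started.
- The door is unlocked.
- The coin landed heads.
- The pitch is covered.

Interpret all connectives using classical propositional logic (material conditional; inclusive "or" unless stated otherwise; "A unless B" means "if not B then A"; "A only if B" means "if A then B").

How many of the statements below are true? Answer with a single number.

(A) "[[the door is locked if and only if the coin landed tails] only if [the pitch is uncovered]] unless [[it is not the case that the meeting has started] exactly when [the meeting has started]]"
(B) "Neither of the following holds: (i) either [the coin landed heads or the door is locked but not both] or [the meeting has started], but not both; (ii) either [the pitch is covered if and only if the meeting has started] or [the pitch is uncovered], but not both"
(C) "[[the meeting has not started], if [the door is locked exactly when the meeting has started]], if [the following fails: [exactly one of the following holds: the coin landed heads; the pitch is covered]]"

1

Let Q = "the door is locked" (False), R = "the coin landed heads" (True), S = "the pitch is covered" (True), P = "the meeting has started" (False).

(A): This is ((Q iff not R) -> not S) or (not P iff P).

not R = not True = False
Q iff not R = False iff False = True
not S = not True = False
(Q iff not R) -> not S = True -> False = False
not P = not False = True
not P iff P = True iff False = False
((Q iff not R) -> not S) or (not P iff P) = False or False = False
Hence (A) is false.

(B): Formalization: ((R xor Q) xor P) nor ((S iff P) xor not S)

R xor Q = True xor False = True
(R xor Q) xor P = True xor False = True
S iff P = True iff False = False
not S = not True = False
(S iff P) xor not S = False xor False = False
((R xor Q) xor P) nor ((S iff P) xor not S) = True nor False = False
So (B) is false.

(C): In symbols: not (R xor S) -> ((Q iff P) -> not P)

R xor S = True xor True = False
not (R xor S) = not False = True
Q iff P = False iff False = True
not P = not False = True
(Q iff P) -> not P = True -> True = True
not (R xor S) -> ((Q iff P) -> not P) = True -> True = True
Thus (C) is true.

Count: 1.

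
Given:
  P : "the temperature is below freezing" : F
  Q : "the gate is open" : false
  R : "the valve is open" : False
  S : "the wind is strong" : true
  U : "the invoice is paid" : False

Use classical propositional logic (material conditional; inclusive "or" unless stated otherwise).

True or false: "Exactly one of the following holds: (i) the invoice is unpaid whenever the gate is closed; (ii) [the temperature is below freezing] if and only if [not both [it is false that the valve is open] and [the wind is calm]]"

This is (¬Q → ¬U) ⊕ (P ↔ (¬R ↑ ¬S)).

¬Q = ¬F = T
¬U = ¬F = T
¬Q → ¬U = T → T = T
¬R = ¬F = T
¬S = ¬T = F
¬R ↑ ¬S = T ↑ F = T
P ↔ (¬R ↑ ¬S) = F ↔ T = F
(¬Q → ¬U) ⊕ (P ↔ (¬R ↑ ¬S)) = T ⊕ F = T

True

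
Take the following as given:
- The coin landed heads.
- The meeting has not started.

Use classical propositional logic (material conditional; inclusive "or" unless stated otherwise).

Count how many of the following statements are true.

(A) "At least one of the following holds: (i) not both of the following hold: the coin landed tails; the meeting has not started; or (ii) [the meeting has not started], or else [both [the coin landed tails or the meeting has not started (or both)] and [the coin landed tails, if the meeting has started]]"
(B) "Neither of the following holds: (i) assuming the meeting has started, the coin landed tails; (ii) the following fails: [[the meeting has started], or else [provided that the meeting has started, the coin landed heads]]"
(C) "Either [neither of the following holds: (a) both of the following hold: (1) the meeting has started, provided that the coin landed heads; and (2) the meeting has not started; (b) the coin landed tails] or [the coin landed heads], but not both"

Let P = "the coin landed heads" (T), Q = "the meeting has started" (F).

(A): This is (¬P ↑ ¬Q) ∨ (¬Q ∨ ((¬P ∨ ¬Q) ∧ (Q → ¬P))).

¬P = ¬T = F
¬Q = ¬F = T
¬P ↑ ¬Q = F ↑ T = T
¬Q = ¬F = T
¬P = ¬T = F
¬Q = ¬F = T
¬P ∨ ¬Q = F ∨ T = T
¬P = ¬T = F
Q → ¬P = F → F = T
(¬P ∨ ¬Q) ∧ (Q → ¬P) = T ∧ T = T
¬Q ∨ ((¬P ∨ ¬Q) ∧ (Q → ¬P)) = T ∨ T = T
(¬P ↑ ¬Q) ∨ (¬Q ∨ ((¬P ∨ ¬Q) ∧ (Q → ¬P))) = T ∨ T = T
Hence (A) is true.

(B): Formalization: (Q → ¬P) ↓ ¬(Q ∨ (Q → P))

¬P = ¬T = F
Q → ¬P = F → F = T
Q → P = F → T = T
Q ∨ (Q → P) = F ∨ T = T
¬(Q ∨ (Q → P)) = ¬T = F
(Q → ¬P) ↓ ¬(Q ∨ (Q → P)) = T ↓ F = F
Thus (B) is false.

(C): This is (((P → Q) ∧ ¬Q) ↓ ¬P) ⊕ P.

P → Q = T → F = F
¬Q = ¬F = T
(P → Q) ∧ ¬Q = F ∧ T = F
¬P = ¬T = F
((P → Q) ∧ ¬Q) ↓ ¬P = F ↓ F = T
(((P → Q) ∧ ¬Q) ↓ ¬P) ⊕ P = T ⊕ T = F
So (C) is false.

1 of the 3 statements is true ((A)).

1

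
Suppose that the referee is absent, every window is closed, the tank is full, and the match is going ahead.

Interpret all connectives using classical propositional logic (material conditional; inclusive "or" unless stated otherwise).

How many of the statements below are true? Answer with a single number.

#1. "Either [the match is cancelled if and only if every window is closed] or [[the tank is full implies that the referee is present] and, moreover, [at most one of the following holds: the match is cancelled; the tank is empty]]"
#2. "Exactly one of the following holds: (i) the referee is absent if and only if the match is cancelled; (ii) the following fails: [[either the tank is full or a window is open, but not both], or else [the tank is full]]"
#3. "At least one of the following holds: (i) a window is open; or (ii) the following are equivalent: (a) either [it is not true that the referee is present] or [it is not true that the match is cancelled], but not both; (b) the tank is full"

0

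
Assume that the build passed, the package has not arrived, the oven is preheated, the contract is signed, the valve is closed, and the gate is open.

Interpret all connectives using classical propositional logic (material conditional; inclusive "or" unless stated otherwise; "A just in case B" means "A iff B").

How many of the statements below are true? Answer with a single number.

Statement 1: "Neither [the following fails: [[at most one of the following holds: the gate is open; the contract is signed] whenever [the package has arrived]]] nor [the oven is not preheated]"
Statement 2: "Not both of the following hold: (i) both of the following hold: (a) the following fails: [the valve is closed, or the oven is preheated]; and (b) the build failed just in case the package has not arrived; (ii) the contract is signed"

Let L = "the package has arrived" (F), U = "the gate is open" (T), W = "the contract is signed" (T), K = "the oven is preheated" (T), V = "the valve is open" (F), Q = "the build passed" (T).

Statement 1: This is ~(L -> (U nand W)) nor ~K.

U nand W = T nand T = F
L -> (U nand W) = F -> F = T
~(L -> (U nand W)) = ~T = F
~K = ~T = F
~(L -> (U nand W)) nor ~K = F nor F = T
Thus Statement 1 is true.

Statement 2: This is (~(~V | K) & (~Q <-> ~L)) nand W.

~V = ~F = T
~V | K = T | T = T
~(~V | K) = ~T = F
~Q = ~T = F
~L = ~F = T
~Q <-> ~L = F <-> T = F
~(~V | K) & (~Q <-> ~L) = F & F = F
(~(~V | K) & (~Q <-> ~L)) nand W = F nand T = T
Hence Statement 2 is true.

2 of the 2 statements are true.

2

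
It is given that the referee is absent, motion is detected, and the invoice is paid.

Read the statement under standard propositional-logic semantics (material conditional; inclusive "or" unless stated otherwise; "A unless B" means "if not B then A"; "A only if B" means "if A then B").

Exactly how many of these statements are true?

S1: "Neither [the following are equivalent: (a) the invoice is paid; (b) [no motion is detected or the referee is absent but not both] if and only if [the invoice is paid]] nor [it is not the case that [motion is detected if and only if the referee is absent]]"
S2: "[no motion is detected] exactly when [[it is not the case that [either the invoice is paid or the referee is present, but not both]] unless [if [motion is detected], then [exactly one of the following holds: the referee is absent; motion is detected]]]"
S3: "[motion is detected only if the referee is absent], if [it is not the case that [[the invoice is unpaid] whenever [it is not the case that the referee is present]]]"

Let R = "the invoice is paid" (T), Q = "motion is detected" (T), P = "the referee is present" (F).

S1: Formalization: (R ↔ ((¬Q ⊕ ¬P) ↔ R)) ↓ ¬(Q ↔ ¬P)

¬Q = ¬T = F
¬P = ¬F = T
¬Q ⊕ ¬P = F ⊕ T = T
(¬Q ⊕ ¬P) ↔ R = T ↔ T = T
R ↔ ((¬Q ⊕ ¬P) ↔ R) = T ↔ T = T
¬P = ¬F = T
Q ↔ ¬P = T ↔ T = T
¬(Q ↔ ¬P) = ¬T = F
(R ↔ ((¬Q ⊕ ¬P) ↔ R)) ↓ ¬(Q ↔ ¬P) = T ↓ F = F
Hence S1 is false.

S2: In symbols: ¬Q ↔ (¬(R ⊕ P) ∨ (Q → (¬P ⊕ Q)))

¬Q = ¬T = F
R ⊕ P = T ⊕ F = T
¬(R ⊕ P) = ¬T = F
¬P = ¬F = T
¬P ⊕ Q = T ⊕ T = F
Q → (¬P ⊕ Q) = T → F = F
¬(R ⊕ P) ∨ (Q → (¬P ⊕ Q)) = F ∨ F = F
¬Q ↔ (¬(R ⊕ P) ∨ (Q → (¬P ⊕ Q))) = F ↔ F = T
Thus S2 is true.

S3: This is ¬(¬P → ¬R) → (Q → ¬P).

¬P = ¬F = T
¬R = ¬T = F
¬P → ¬R = T → F = F
¬(¬P → ¬R) = ¬F = T
¬P = ¬F = T
Q → ¬P = T → T = T
¬(¬P → ¬R) → (Q → ¬P) = T → T = T
So S3 is true.

True statements: 2 (S2, S3).

2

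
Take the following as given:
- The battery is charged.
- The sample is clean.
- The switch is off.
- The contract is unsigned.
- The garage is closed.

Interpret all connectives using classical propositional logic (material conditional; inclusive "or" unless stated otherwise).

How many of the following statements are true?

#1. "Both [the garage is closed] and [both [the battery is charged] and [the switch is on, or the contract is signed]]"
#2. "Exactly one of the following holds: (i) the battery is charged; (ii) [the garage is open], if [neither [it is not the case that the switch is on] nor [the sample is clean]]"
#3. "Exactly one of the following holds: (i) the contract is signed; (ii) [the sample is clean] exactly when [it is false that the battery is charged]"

0

Let U = "the garage is closed" (True), P = "the battery is charged" (True), R = "the switch is on" (False), S = "the contract is signed" (False), Q = "the sample is contaminated" (False).

#1: Parsed as U and (P and (R or S))

R or S = False or False = False
P and (R or S) = True and False = False
U and (P and (R or S)) = True and False = False
So #1 is false.

#2: Parsed as P xor ((not R nor not Q) -> not U)

not R = not False = True
not Q = not False = True
not R nor not Q = True nor True = False
not U = not True = False
(not R nor not Q) -> not U = False -> False = True
P xor ((not R nor not Q) -> not U) = True xor True = False
Thus #2 is false.

#3: Formalization: S xor (not Q iff not P)

not Q = not False = True
not P = not True = False
not Q iff not P = True iff False = False
S xor (not Q iff not P) = False xor False = False
Thus #3 is false.

0 of the 3 statements are true (none).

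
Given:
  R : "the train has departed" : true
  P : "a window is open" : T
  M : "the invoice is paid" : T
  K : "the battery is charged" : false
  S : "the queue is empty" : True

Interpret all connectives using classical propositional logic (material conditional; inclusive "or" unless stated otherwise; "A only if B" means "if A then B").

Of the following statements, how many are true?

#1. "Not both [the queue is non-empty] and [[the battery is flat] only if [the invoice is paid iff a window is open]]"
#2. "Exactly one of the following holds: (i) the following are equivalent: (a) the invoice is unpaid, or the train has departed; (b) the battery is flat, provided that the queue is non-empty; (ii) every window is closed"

2

#1: This is ¬S ↑ (¬K → (M ↔ P)).

¬S = ¬T = F
¬K = ¬F = T
M ↔ P = T ↔ T = T
¬K → (M ↔ P) = T → T = T
¬S ↑ (¬K → (M ↔ P)) = F ↑ T = T
Thus #1 is true.

#2: Parsed as ((¬M ∨ R) ↔ (¬S → ¬K)) ⊕ ¬P

¬M = ¬T = F
¬M ∨ R = F ∨ T = T
¬S = ¬T = F
¬K = ¬F = T
¬S → ¬K = F → T = T
(¬M ∨ R) ↔ (¬S → ¬K) = T ↔ T = T
¬P = ¬T = F
((¬M ∨ R) ↔ (¬S → ¬K)) ⊕ ¬P = T ⊕ F = T
So #2 is true.

True statements: 2.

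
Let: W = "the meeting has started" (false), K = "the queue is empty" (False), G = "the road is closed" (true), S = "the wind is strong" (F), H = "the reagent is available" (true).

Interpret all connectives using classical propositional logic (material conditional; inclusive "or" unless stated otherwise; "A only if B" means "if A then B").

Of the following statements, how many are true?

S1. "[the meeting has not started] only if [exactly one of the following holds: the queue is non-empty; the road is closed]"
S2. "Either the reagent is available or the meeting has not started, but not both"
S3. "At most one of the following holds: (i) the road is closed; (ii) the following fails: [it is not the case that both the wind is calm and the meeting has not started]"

S1: This is ¬W → (¬K ⊕ G).

¬W = ¬F = T
¬K = ¬F = T
¬K ⊕ G = T ⊕ T = F
¬W → (¬K ⊕ G) = T → F = F
Hence S1 is false.

S2: Parsed as H ⊕ ¬W

¬W = ¬F = T
H ⊕ ¬W = T ⊕ T = F
Thus S2 is false.

S3: This is G ↑ ¬(¬S ↑ ¬W).

¬S = ¬F = T
¬W = ¬F = T
¬S ↑ ¬W = T ↑ T = F
¬(¬S ↑ ¬W) = ¬F = T
G ↑ ¬(¬S ↑ ¬W) = T ↑ T = F
Hence S3 is false.

0 of the 3 statements are true (none).

0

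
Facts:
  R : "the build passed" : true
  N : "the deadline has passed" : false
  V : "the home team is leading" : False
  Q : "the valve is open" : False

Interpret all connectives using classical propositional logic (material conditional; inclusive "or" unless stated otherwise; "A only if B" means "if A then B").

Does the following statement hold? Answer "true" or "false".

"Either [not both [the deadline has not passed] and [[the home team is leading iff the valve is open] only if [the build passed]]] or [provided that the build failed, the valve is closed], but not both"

Formalization: (~N nand ((V <-> Q) -> R)) xor (~R -> ~Q)

~N = ~F = T
V <-> Q = F <-> F = T
(V <-> Q) -> R = T -> T = T
~N nand ((V <-> Q) -> R) = T nand T = F
~R = ~T = F
~Q = ~F = T
~R -> ~Q = F -> T = T
(~N nand ((V <-> Q) -> R)) xor (~R -> ~Q) = F xor T = T

True.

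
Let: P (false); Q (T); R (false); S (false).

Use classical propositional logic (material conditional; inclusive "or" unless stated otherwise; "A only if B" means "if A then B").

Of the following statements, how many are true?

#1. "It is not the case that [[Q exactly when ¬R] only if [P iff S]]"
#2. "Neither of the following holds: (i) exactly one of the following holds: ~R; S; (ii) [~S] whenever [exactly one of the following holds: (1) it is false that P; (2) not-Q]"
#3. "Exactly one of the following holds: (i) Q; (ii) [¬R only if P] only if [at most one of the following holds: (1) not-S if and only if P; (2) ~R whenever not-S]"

#1: Formalization: ¬((Q ↔ ¬R) → (P ↔ S))

¬R = ¬F = T
Q ↔ ¬R = T ↔ T = T
P ↔ S = F ↔ F = T
(Q ↔ ¬R) → (P ↔ S) = T → T = T
¬((Q ↔ ¬R) → (P ↔ S)) = ¬T = F
Thus #1 is false.

#2: Parsed as (¬R ⊕ S) ↓ ((¬P ⊕ ¬Q) → ¬S)

¬R = ¬F = T
¬R ⊕ S = T ⊕ F = T
¬P = ¬F = T
¬Q = ¬T = F
¬P ⊕ ¬Q = T ⊕ F = T
¬S = ¬F = T
(¬P ⊕ ¬Q) → ¬S = T → T = T
(¬R ⊕ S) ↓ ((¬P ⊕ ¬Q) → ¬S) = T ↓ T = F
So #2 is false.

#3: Parsed as Q ⊕ ((¬R → P) → ((¬S ↔ P) ↑ (¬S → ¬R)))

¬R = ¬F = T
¬R → P = T → F = F
¬S = ¬F = T
¬S ↔ P = T ↔ F = F
¬S = ¬F = T
¬R = ¬F = T
¬S → ¬R = T → T = T
(¬S ↔ P) ↑ (¬S → ¬R) = F ↑ T = T
(¬R → P) → ((¬S ↔ P) ↑ (¬S → ¬R)) = F → T = T
Q ⊕ ((¬R → P) → ((¬S ↔ P) ↑ (¬S → ¬R))) = T ⊕ T = F
Hence #3 is false.

True statements: 0 (none).

0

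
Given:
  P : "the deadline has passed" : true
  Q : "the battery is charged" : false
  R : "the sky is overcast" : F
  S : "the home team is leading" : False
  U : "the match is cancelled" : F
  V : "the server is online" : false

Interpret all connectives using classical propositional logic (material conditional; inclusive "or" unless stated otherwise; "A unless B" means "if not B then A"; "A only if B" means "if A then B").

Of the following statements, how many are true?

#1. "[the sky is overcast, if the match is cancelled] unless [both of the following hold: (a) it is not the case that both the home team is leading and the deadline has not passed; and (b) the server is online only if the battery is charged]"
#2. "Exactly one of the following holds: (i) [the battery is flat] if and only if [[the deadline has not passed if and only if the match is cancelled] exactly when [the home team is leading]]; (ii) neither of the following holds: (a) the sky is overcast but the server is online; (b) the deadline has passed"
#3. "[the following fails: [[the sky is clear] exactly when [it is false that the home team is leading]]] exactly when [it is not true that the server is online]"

#1: This is (U -> R) or ((S nand not P) and (V -> Q)).

U -> R = False -> False = True
not P = not True = False
S nand not P = False nand False = True
V -> Q = False -> False = True
(S nand not P) and (V -> Q) = True and True = True
(U -> R) or ((S nand not P) and (V -> Q)) = True or True = True
So #1 is true.

#2: Formalization: (not Q iff ((not P iff U) iff S)) xor ((R and V) nor P)

not Q = not False = True
not P = not True = False
not P iff U = False iff False = True
(not P iff U) iff S = True iff False = False
not Q iff ((not P iff U) iff S) = True iff False = False
R and V = False and False = False
(R and V) nor P = False nor True = False
(not Q iff ((not P iff U) iff S)) xor ((R and V) nor P) = False xor False = False
So #2 is false.

#3: Parsed as not (not R iff not S) iff not V

not R = not False = True
not S = not False = True
not R iff not S = True iff True = True
not (not R iff not S) = not True = False
not V = not False = True
not (not R iff not S) iff not V = False iff True = False
So #3 is false.

1 of the 3 statements is true (#1).

1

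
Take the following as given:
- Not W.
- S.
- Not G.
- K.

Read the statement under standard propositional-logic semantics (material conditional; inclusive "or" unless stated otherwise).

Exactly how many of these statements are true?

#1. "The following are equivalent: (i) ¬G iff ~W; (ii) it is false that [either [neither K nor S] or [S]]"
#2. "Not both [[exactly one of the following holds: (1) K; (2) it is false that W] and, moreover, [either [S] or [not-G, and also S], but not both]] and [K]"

1

#1: Formalization: (~G <-> ~W) <-> ~((K nor S) | S)

~G = ~F = T
~W = ~F = T
~G <-> ~W = T <-> T = T
K nor S = T nor T = F
(K nor S) | S = F | T = T
~((K nor S) | S) = ~T = F
(~G <-> ~W) <-> ~((K nor S) | S) = T <-> F = F
Hence #1 is false.

#2: In symbols: ((K xor ~W) & (S xor (~G & S))) nand K

~W = ~F = T
K xor ~W = T xor T = F
~G = ~F = T
~G & S = T & T = T
S xor (~G & S) = T xor T = F
(K xor ~W) & (S xor (~G & S)) = F & F = F
((K xor ~W) & (S xor (~G & S))) nand K = F nand T = T
Hence #2 is true.

Count: 1.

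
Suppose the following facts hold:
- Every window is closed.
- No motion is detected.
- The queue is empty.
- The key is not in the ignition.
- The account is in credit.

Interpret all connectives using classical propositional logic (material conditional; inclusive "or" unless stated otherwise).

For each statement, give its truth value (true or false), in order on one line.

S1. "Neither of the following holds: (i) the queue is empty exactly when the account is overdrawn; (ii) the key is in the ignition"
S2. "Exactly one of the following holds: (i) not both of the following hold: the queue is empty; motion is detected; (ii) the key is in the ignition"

S1 true; S2 true

Let R = "the queue is empty" (T), U = "the account is overdrawn" (F), S = "the key is in the ignition" (F), Q = "motion is detected" (F).

S1: This is (R ↔ U) ↓ S.

R ↔ U = T ↔ F = F
(R ↔ U) ↓ S = F ↓ F = T
Hence S1 is true.

S2: Parsed as (R ↑ Q) ⊕ S

R ↑ Q = T ↑ F = T
(R ↑ Q) ⊕ S = T ⊕ F = T
Thus S2 is true.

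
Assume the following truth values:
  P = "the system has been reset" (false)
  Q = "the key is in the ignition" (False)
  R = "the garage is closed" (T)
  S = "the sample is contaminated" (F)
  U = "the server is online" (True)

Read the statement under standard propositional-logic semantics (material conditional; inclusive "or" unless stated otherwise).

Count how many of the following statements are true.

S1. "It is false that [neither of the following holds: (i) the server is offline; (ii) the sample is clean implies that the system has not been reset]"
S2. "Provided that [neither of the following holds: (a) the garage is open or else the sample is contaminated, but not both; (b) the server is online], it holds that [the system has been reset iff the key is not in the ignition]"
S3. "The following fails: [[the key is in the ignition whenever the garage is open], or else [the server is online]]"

2

S1: Parsed as ¬(¬U ↓ (¬S → ¬P))

¬U = ¬T = F
¬S = ¬F = T
¬P = ¬F = T
¬S → ¬P = T → T = T
¬U ↓ (¬S → ¬P) = F ↓ T = F
¬(¬U ↓ (¬S → ¬P)) = ¬F = T
So S1 is true.

S2: Formalization: ((¬R ⊕ S) ↓ U) → (P ↔ ¬Q)

¬R = ¬T = F
¬R ⊕ S = F ⊕ F = F
(¬R ⊕ S) ↓ U = F ↓ T = F
¬Q = ¬F = T
P ↔ ¬Q = F ↔ T = F
((¬R ⊕ S) ↓ U) → (P ↔ ¬Q) = F → F = T
So S2 is true.

S3: This is ¬((¬R → Q) ∨ U).

¬R = ¬T = F
¬R → Q = F → F = T
(¬R → Q) ∨ U = T ∨ T = T
¬((¬R → Q) ∨ U) = ¬T = F
So S3 is false.

True statements: 2 (S1, S2).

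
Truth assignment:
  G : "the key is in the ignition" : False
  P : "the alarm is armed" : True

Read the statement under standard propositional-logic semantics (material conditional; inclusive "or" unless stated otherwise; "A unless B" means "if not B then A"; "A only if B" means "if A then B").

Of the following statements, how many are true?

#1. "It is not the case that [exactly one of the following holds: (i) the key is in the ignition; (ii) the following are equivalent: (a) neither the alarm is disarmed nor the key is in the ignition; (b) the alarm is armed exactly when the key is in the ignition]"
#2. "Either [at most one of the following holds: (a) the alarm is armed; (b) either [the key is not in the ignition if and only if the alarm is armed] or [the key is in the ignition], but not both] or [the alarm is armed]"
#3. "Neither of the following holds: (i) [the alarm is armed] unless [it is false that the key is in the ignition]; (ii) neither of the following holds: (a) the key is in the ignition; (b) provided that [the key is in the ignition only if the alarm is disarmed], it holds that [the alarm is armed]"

2

#1: This is ~(G xor ((~P nor G) <-> (P <-> G))).

~P = ~T = F
~P nor G = F nor F = T
P <-> G = T <-> F = F
(~P nor G) <-> (P <-> G) = T <-> F = F
G xor ((~P nor G) <-> (P <-> G)) = F xor F = F
~(G xor ((~P nor G) <-> (P <-> G))) = ~F = T
Hence #1 is true.

#2: This is (P nand ((~G <-> P) xor G)) | P.

~G = ~F = T
~G <-> P = T <-> T = T
(~G <-> P) xor G = T xor F = T
P nand ((~G <-> P) xor G) = T nand T = F
(P nand ((~G <-> P) xor G)) | P = F | T = T
So #2 is true.

#3: Formalization: (P | ~G) nor (G nor ((G -> ~P) -> P))

~G = ~F = T
P | ~G = T | T = T
~P = ~T = F
G -> ~P = F -> F = T
(G -> ~P) -> P = T -> T = T
G nor ((G -> ~P) -> P) = F nor T = F
(P | ~G) nor (G nor ((G -> ~P) -> P)) = T nor F = F
Thus #3 is false.

Count: 2.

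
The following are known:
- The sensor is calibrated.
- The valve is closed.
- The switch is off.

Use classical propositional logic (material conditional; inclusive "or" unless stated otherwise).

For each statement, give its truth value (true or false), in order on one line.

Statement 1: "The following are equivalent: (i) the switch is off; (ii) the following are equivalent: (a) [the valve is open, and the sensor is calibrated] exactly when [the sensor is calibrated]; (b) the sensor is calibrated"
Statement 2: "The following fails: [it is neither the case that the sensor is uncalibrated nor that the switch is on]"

Statement 1 F, Statement 2 F

Let R = "the switch is on" (False), Q = "the valve is open" (False), P = "the sensor is calibrated" (True).

Statement 1: Formalization: not R iff (((Q and P) iff P) iff P)

not R = not False = True
Q and P = False and True = False
(Q and P) iff P = False iff True = False
((Q and P) iff P) iff P = False iff True = False
not R iff (((Q and P) iff P) iff P) = True iff False = False
So Statement 1 is false.

Statement 2: Formalization: not (not P nor R)

not P = not True = False
not P nor R = False nor False = True
not (not P nor R) = not True = False
Hence Statement 2 is false.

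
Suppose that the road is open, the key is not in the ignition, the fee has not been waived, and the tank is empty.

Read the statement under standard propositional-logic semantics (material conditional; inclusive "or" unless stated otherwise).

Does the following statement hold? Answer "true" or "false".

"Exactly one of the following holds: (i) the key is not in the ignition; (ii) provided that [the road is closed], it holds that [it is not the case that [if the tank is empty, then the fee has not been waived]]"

Let Q = "the key is in the ignition" (False), P = "the road is closed" (False), S = "the tank is full" (False), R = "the fee has been waived" (False).
In symbols: not Q xor (P -> not (not S -> not R))

not Q = not False = True
not S = not False = True
not R = not False = True
not S -> not R = True -> True = True
not (not S -> not R) = not True = False
P -> not (not S -> not R) = False -> False = True
not Q xor (P -> not (not S -> not R)) = True xor True = False

false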